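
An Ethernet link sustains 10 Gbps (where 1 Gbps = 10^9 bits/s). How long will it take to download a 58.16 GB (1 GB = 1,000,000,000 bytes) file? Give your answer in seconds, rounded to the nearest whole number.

47 seconds

58.16 GB = 58,160,000,000 bytes = 465,280,000,000 bits
10 Gbps = 10,000,000,000 bits/s
time = 465,280,000,000 / 10,000,000,000 = 47 s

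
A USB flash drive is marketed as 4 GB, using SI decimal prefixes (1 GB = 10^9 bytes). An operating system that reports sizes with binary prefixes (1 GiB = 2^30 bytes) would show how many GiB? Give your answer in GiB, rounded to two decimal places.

4 GB = 4 × 10^9 bytes = 4,000,000,000 bytes
1 GiB = 1,073,741,824 bytes
4,000,000,000 / 1,073,741,824 = 3.73 GiB

3.73 GiB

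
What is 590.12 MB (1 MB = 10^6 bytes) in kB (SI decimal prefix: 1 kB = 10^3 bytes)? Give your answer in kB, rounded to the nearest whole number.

590,120 kB

590.12 MB × 1,000,000 bytes/MB = 590,120,000 bytes
1 kB = 10^3 bytes = 1,000 bytes
590,120,000 / 1,000 = 590,120 kB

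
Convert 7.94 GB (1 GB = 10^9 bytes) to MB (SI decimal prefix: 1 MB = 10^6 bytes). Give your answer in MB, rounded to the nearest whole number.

7.94 GB = 7.94 × 10^9 bytes = 7,940,000,000 bytes
1 MB = 1,000,000 bytes
7,940,000,000 / 1,000,000 = 7,940 MB

7,940 MB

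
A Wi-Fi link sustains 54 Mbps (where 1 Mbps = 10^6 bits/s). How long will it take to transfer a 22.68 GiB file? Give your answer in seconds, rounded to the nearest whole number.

22.68 GiB = 24,352,464,568.32 bytes = 194,819,716,546.56 bits
54 Mbps = 54,000,000 bits/s
time = 194,819,716,546.56 / 54,000,000 = 3,608 s

3,608 seconds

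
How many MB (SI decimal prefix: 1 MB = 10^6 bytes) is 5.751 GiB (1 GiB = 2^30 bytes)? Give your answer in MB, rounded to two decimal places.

6,175.09 MB

5.751 GiB = 5.751 × 2^30 bytes = 6,175,089,229.824 bytes
1 MB = 1,000,000 bytes
6,175,089,229.824 / 1,000,000 = 6,175.09 MB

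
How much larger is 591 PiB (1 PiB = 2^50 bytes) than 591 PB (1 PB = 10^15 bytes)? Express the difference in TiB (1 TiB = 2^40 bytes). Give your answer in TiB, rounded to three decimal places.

67,672.631 TiB

591 PiB = 591 × 1,125,899,906,842,624 = 665,406,844,943,990,784 bytes
591 PB = 591 × 1,000,000,000,000,000 = 591,000,000,000,000,000 bytes
difference = 74,406,844,943,990,784 bytes
74,406,844,943,990,784 / 1,099,511,627,776 = 67,672.631 TiB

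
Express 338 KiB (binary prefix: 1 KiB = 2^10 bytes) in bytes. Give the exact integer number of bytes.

338 × 1,024 = 346,112 bytes

346,112 bytes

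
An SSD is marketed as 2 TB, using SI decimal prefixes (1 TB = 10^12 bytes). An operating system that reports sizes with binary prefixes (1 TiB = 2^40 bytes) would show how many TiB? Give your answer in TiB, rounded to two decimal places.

2 TB = 2 × 10^12 bytes = 2,000,000,000,000 bytes
1 TiB = 2^40 bytes = 1,099,511,627,776 bytes
2,000,000,000,000 / 1,099,511,627,776 = 1.82 TiB

1.82 TiB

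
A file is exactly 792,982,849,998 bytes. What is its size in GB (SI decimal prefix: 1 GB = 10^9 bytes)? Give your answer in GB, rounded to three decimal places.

792.983 GB

792,982,849,998 bytes given.
1 GB = 1,000,000,000 bytes
792,982,849,998 / 1,000,000,000 = 792.983 GB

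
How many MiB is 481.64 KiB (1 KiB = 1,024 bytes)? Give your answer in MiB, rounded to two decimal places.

481.64 KiB = 481.64 × 2^10 bytes = 493,199.36 bytes
1 MiB = 2^20 bytes = 1,048,576 bytes
493,199.36 / 1,048,576 = 0.47 MiB

0.47 MiB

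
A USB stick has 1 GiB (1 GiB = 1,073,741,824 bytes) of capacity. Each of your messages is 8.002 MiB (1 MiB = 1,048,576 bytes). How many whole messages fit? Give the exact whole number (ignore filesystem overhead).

127

Capacity: 1 GiB = 1,073,741,824 bytes
Per item: 8.002 MiB = 8,390,705.152 bytes
⌊1,073,741,824 / 8,390,705.152⌋ = 127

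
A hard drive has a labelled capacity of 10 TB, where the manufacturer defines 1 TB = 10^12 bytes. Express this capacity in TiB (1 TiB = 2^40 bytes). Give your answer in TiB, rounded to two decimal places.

9.09 TiB

10 TB × 1,000,000,000,000 bytes/TB = 10,000,000,000,000 bytes
1 TiB = 2^40 bytes = 1,099,511,627,776 bytes
10,000,000,000,000 / 1,099,511,627,776 = 9.09 TiB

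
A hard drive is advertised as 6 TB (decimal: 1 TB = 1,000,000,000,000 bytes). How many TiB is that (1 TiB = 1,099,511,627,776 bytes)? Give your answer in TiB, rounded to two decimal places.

6 TB × 1,000,000,000,000 bytes/TB = 6,000,000,000,000 bytes
1 TiB = 2^40 bytes = 1,099,511,627,776 bytes
6,000,000,000,000 / 1,099,511,627,776 = 5.46 TiB

5.46 TiB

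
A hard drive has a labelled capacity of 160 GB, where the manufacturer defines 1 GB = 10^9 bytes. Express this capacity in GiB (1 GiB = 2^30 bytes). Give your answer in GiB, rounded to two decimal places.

160 GB = 160 × 10^9 bytes = 160,000,000,000 bytes
1 GiB = 1,073,741,824 bytes
160,000,000,000 / 1,073,741,824 = 149.01 GiB

149.01 GiB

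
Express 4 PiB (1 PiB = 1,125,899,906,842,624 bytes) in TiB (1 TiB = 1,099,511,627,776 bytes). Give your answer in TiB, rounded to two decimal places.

4,096.00 TiB

4 PiB = 4 × 2^50 bytes = 4,503,599,627,370,496 bytes
1 TiB = 2^40 bytes = 1,099,511,627,776 bytes
4,503,599,627,370,496 / 1,099,511,627,776 = 4,096.00 TiB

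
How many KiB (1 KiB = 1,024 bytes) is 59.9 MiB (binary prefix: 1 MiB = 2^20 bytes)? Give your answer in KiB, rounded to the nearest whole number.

61,338 KiB

59.9 MiB = 59.9 × 2^20 bytes = 62,809,702.4 bytes
1 KiB = 1,024 bytes
62,809,702.4 / 1,024 = 61,338 KiB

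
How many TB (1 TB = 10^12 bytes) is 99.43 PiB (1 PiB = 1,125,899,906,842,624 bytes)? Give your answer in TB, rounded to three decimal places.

111,948.228 TB

99.43 PiB × 1,125,899,906,842,624 bytes/PiB = 111,948,227,737,362,104.32 bytes
1 TB = 1,000,000,000,000 bytes
111,948,227,737,362,104.32 / 1,000,000,000,000 = 111,948.228 TB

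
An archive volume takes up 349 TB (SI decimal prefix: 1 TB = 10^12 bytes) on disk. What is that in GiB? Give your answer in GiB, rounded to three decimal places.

325,031.579 GiB

349 TB × 1,000,000,000,000 bytes/TB = 349,000,000,000,000 bytes
1 GiB = 2^30 bytes = 1,073,741,824 bytes
349,000,000,000,000 / 1,073,741,824 = 325,031.579 GiB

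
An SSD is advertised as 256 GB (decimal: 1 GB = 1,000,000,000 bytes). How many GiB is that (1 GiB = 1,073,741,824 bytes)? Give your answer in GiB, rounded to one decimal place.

256 GB = 256 × 10^9 bytes = 256,000,000,000 bytes
1 GiB = 2^30 bytes = 1,073,741,824 bytes
256,000,000,000 / 1,073,741,824 = 238.4 GiB

238.4 GiB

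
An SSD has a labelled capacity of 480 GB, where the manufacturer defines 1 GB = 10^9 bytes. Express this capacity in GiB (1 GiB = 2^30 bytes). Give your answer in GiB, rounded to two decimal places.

447.03 GiB

480 GB = 480 × 10^9 bytes = 480,000,000,000 bytes
1 GiB = 1,073,741,824 bytes
480,000,000,000 / 1,073,741,824 = 447.03 GiB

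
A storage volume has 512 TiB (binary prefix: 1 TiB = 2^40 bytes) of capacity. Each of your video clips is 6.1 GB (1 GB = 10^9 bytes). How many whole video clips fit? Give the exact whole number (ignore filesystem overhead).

92,286

Capacity: 512 TiB = 562,949,953,421,312 bytes
Per item: 6.1 GB = 6,100,000,000 bytes
⌊562,949,953,421,312 / 6,100,000,000⌋ = 92,286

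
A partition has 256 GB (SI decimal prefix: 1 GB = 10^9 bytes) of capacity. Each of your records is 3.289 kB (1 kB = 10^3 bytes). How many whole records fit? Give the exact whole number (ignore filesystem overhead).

77,835,208

Capacity: 256 GB = 256,000,000,000 bytes
Per item: 3.289 kB = 3,289 bytes
⌊256,000,000,000 / 3,289⌋ = 77,835,208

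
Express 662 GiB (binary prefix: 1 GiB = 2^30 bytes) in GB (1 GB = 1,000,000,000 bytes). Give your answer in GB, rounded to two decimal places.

710.82 GB

662 GiB × 1,073,741,824 bytes/GiB = 710,817,087,488 bytes
1 GB = 10^9 bytes = 1,000,000,000 bytes
710,817,087,488 / 1,000,000,000 = 710.82 GB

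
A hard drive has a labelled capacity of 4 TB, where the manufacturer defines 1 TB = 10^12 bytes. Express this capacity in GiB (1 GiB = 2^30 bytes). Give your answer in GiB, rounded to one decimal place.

4 TB × 1,000,000,000,000 bytes/TB = 4,000,000,000,000 bytes
1 GiB = 1,073,741,824 bytes
4,000,000,000,000 / 1,073,741,824 = 3,725.3 GiB

3,725.3 GiB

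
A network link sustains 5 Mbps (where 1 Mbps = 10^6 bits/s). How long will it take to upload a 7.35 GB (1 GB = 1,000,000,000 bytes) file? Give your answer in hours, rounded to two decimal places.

7.35 GB = 7,350,000,000 bytes = 58,800,000,000 bits
5 Mbps = 5,000,000 bits/s
time = 58,800,000,000 / 5,000,000 = 11,760.0000 s
11,760.0000 s / 3600 = 3.27 hours

3.27 hours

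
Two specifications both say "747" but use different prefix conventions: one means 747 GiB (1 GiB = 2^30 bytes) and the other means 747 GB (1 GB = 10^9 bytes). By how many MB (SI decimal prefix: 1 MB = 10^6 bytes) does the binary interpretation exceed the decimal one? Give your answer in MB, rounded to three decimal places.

55,085.143 MB

747 GiB = 747 × 1,073,741,824 = 802,085,142,528 bytes
747 GB = 747 × 1,000,000,000 = 747,000,000,000 bytes
difference = 55,085,142,528 bytes
55,085,142,528 / 1,000,000 = 55,085.143 MB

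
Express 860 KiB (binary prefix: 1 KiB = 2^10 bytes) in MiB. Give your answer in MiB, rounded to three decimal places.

860 KiB = 860 × 2^10 bytes = 880,640 bytes
1 MiB = 2^20 bytes = 1,048,576 bytes
880,640 / 1,048,576 = 0.840 MiB

0.840 MiB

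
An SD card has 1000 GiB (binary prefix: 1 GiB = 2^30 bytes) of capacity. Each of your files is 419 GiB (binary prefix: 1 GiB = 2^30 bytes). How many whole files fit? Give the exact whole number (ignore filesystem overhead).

2

Capacity: 1000 GiB = 1,073,741,824,000 bytes
Per item: 419 GiB = 449,897,824,256 bytes
⌊1,073,741,824,000 / 449,897,824,256⌋ = 2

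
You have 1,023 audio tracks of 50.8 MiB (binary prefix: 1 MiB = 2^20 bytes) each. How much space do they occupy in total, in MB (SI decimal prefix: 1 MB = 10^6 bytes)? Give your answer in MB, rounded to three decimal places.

Total = 1,023 × 50.8 MiB = 51968.4 MiB
= 51968.4 × 1,048,576 bytes = 54,492,816,998.4 bytes
1 MB = 1,000,000 bytes
54,492,816,998.4 / 1,000,000 = 54,492.817 MB

54,492.817 MB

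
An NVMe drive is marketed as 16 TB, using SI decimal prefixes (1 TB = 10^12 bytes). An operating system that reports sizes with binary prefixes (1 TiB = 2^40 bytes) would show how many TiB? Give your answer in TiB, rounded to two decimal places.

14.55 TiB

16 TB × 1,000,000,000,000 bytes/TB = 16,000,000,000,000 bytes
1 TiB = 1,099,511,627,776 bytes
16,000,000,000,000 / 1,099,511,627,776 = 14.55 TiB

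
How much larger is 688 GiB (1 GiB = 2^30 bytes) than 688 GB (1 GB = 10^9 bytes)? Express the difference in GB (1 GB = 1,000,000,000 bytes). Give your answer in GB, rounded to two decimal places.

50.73 GB

688 GiB = 688 × 1,073,741,824 = 738,734,374,912 bytes
688 GB = 688 × 1,000,000,000 = 688,000,000,000 bytes
difference = 50,734,374,912 bytes
50,734,374,912 / 1,000,000,000 = 50.73 GB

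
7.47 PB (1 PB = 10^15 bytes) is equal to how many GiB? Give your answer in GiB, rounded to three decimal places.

7.47 PB = 7.47 × 10^15 bytes = 7,470,000,000,000,000 bytes
1 GiB = 2^30 bytes = 1,073,741,824 bytes
7,470,000,000,000,000 / 1,073,741,824 = 6,956,979.632 GiB

6,956,979.632 GiB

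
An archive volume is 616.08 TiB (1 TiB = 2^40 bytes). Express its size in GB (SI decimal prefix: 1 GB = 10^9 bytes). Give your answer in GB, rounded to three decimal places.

677,387.124 GB

616.08 TiB = 616.08 × 2^40 bytes = 677,387,123,640,238.08 bytes
1 GB = 1,000,000,000 bytes
677,387,123,640,238.08 / 1,000,000,000 = 677,387.124 GB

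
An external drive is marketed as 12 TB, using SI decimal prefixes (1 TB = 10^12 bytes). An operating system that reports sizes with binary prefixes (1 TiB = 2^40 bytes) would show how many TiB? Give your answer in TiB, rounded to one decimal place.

10.9 TiB

12 TB = 12 × 10^12 bytes = 12,000,000,000,000 bytes
1 TiB = 1,099,511,627,776 bytes
12,000,000,000,000 / 1,099,511,627,776 = 10.9 TiB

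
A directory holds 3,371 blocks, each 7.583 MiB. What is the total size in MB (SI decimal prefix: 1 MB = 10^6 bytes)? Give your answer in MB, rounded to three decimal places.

26,804.007 MB

Total = 3,371 × 7.583 MiB = 25562.293 MiB
= 25562.293 × 1,048,576 bytes = 26,804,006,944.768 bytes
1 MB = 1,000,000 bytes
26,804,006,944.768 / 1,000,000 = 26,804.007 MB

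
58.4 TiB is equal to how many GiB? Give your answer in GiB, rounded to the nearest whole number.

58.4 TiB × 1,099,511,627,776 bytes/TiB = 64,211,479,062,118.4 bytes
1 GiB = 2^30 bytes = 1,073,741,824 bytes
64,211,479,062,118.4 / 1,073,741,824 = 59,802 GiB

59,802 GiB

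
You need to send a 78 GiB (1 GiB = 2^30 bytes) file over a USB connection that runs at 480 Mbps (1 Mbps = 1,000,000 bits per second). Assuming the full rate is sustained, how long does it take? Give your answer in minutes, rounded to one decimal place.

23.3 minutes

78 GiB = 83,751,862,272 bytes = 670,014,898,176 bits
480 Mbps = 480,000,000 bits/s
time = 670,014,898,176 / 480,000,000 = 1,395.86 s
1,395.86 s / 60 = 23.3 minutes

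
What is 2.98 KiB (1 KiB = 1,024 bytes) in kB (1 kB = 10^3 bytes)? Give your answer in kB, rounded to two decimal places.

3.05 kB

2.98 KiB = 2.98 × 2^10 bytes = 3,051.52 bytes
1 kB = 1,000 bytes
3,051.52 / 1,000 = 3.05 kB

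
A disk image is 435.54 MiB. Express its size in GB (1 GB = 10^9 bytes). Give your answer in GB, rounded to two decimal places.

0.46 GB

435.54 MiB × 1,048,576 bytes/MiB = 456,696,791.04 bytes
1 GB = 1,000,000,000 bytes
456,696,791.04 / 1,000,000,000 = 0.46 GB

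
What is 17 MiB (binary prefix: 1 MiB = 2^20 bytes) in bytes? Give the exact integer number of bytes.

17 × 1,048,576 = 17,825,792 bytes  (1 MiB = 2^20 bytes)

17,825,792 bytes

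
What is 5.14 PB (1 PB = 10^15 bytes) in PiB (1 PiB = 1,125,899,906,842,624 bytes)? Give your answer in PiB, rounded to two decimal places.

4.57 PiB

5.14 PB = 5.14 × 10^15 bytes = 5,140,000,000,000,000 bytes
1 PiB = 2^50 bytes = 1,125,899,906,842,624 bytes
5,140,000,000,000,000 / 1,125,899,906,842,624 = 4.57 PiB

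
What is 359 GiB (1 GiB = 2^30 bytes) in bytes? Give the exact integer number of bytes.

359 × 1,073,741,824 = 385,473,314,816 bytes

385,473,314,816 bytes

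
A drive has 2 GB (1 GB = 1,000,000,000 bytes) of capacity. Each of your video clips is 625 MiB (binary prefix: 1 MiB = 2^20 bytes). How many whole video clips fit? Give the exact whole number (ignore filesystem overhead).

Capacity: 2 GB = 2,000,000,000 bytes
Per item: 625 MiB = 655,360,000 bytes
⌊2,000,000,000 / 655,360,000⌋ = 3

3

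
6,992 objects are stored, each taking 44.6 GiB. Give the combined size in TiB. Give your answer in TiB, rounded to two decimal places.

304.53 TiB

Total = 6,992 × 44.6 GiB = 311843.2 GiB
= 311843.2 × 1,073,741,824 bytes = 334,839,086,369,996.8 bytes
1 TiB = 1,099,511,627,776 bytes
334,839,086,369,996.8 / 1,099,511,627,776 = 304.53 TiB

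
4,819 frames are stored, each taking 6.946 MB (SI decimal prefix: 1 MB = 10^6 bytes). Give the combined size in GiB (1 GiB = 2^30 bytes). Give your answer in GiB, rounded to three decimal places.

Total = 4,819 × 6.946 MB = 33472.774 MB
= 33472.774 × 1,000,000 bytes = 33,472,774,000 bytes
1 GiB = 1,073,741,824 bytes
33,472,774,000 / 1,073,741,824 = 31.174 GiB

31.174 GiB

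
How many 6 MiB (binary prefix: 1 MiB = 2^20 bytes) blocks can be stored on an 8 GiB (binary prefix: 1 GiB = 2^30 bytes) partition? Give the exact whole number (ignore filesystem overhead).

Capacity: 8 GiB = 8,589,934,592 bytes
Per item: 6 MiB = 6,291,456 bytes
⌊8,589,934,592 / 6,291,456⌋ = 1,365

1,365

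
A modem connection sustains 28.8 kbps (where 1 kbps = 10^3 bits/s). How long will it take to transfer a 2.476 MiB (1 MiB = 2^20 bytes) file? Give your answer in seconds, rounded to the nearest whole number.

2.476 MiB = 2,596,274.176 bytes = 20,770,193.408 bits
28.8 kbps = 28,800 bits/s
time = 20,770,193.408 / 28,800 = 721 s

721 seconds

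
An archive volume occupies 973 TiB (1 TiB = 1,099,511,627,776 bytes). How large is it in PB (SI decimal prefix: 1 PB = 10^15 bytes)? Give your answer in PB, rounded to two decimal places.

973 TiB × 1,099,511,627,776 bytes/TiB = 1,069,824,813,826,048 bytes
1 PB = 10^15 bytes = 1,000,000,000,000,000 bytes
1,069,824,813,826,048 / 1,000,000,000,000,000 = 1.07 PB

1.07 PB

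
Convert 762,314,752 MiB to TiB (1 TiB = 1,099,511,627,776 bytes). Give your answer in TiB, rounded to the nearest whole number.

762,314,752 MiB × 1,048,576 bytes/MiB = 799,344,953,393,152 bytes
1 TiB = 1,099,511,627,776 bytes
799,344,953,393,152 / 1,099,511,627,776 = 727 TiB

727 TiB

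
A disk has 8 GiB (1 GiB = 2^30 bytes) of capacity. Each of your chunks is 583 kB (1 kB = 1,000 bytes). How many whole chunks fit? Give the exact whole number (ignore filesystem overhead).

14,734

Capacity: 8 GiB = 8,589,934,592 bytes
Per item: 583 kB = 583,000 bytes
⌊8,589,934,592 / 583,000⌋ = 14,734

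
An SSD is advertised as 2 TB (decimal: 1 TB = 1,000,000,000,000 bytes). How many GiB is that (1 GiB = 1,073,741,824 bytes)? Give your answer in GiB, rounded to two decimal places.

1,862.65 GiB

2 TB = 2 × 10^12 bytes = 2,000,000,000,000 bytes
1 GiB = 1,073,741,824 bytes
2,000,000,000,000 / 1,073,741,824 = 1,862.65 GiB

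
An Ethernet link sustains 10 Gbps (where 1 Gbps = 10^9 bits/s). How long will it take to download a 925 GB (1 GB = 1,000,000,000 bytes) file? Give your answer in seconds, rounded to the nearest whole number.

740 seconds

925 GB = 925,000,000,000 bytes = 7,400,000,000,000 bits
10 Gbps = 10,000,000,000 bits/s
time = 7,400,000,000,000 / 10,000,000,000 = 740 s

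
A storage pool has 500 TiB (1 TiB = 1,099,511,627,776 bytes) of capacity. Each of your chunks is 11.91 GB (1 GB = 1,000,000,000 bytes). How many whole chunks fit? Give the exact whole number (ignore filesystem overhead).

Capacity: 500 TiB = 549,755,813,888,000 bytes
Per item: 11.91 GB = 11,910,000,000 bytes
⌊549,755,813,888,000 / 11,910,000,000⌋ = 46,159

46,159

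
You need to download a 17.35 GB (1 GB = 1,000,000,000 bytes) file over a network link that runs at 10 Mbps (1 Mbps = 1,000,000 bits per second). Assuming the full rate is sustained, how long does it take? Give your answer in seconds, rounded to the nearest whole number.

13,880 seconds

17.35 GB = 17,350,000,000 bytes = 138,800,000,000 bits
10 Mbps = 10,000,000 bits/s
time = 138,800,000,000 / 10,000,000 = 13,880 s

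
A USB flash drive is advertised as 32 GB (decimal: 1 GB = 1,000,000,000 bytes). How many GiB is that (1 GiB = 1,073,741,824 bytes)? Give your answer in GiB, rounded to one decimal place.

32 GB = 32 × 10^9 bytes = 32,000,000,000 bytes
1 GiB = 1,073,741,824 bytes
32,000,000,000 / 1,073,741,824 = 29.8 GiB

29.8 GiB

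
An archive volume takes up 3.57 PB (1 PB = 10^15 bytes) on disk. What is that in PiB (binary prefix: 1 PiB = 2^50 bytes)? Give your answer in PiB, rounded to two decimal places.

3.17 PiB

3.57 PB = 3.57 × 10^15 bytes = 3,570,000,000,000,000 bytes
1 PiB = 1,125,899,906,842,624 bytes
3,570,000,000,000,000 / 1,125,899,906,842,624 = 3.17 PiB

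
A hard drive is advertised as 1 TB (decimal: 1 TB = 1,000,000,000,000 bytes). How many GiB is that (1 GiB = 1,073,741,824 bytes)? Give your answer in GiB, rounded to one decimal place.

1 TB = 1 × 10^12 bytes = 1,000,000,000,000 bytes
1 GiB = 2^30 bytes = 1,073,741,824 bytes
1,000,000,000,000 / 1,073,741,824 = 931.3 GiB

931.3 GiB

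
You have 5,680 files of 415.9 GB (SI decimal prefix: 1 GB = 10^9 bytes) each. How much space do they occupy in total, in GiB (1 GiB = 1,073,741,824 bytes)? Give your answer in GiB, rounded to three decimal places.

Total = 5,680 × 415.9 GB = 2,362,312 GB
= 2,362,312 × 1,000,000,000 bytes = 2,362,312,000,000,000 bytes
1 GiB = 1,073,741,824 bytes
2,362,312,000,000,000 / 1,073,741,824 = 2,200,074.494 GiB

2,200,074.494 GiB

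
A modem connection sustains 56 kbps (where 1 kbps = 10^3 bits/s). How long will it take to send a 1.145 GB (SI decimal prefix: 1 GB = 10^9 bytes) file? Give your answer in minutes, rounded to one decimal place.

2,726.2 minutes

1.145 GB = 1,145,000,000 bytes = 9,160,000,000 bits
56 kbps = 56,000 bits/s
time = 9,160,000,000 / 56,000 = 163,571.43 s
163,571.43 s / 60 = 2,726.2 minutes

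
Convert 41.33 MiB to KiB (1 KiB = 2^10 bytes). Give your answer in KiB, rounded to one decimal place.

41.33 MiB = 41.33 × 2^20 bytes = 43,337,646.08 bytes
1 KiB = 2^10 bytes = 1,024 bytes
43,337,646.08 / 1,024 = 42,321.9 KiB

42,321.9 KiB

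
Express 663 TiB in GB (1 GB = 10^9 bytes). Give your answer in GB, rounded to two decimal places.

663 TiB × 1,099,511,627,776 bytes/TiB = 728,976,209,215,488 bytes
1 GB = 1,000,000,000 bytes
728,976,209,215,488 / 1,000,000,000 = 728,976.21 GB

728,976.21 GB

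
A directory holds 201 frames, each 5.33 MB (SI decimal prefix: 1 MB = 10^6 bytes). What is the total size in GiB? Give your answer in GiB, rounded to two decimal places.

Total = 201 × 5.33 MB = 1071.33 MB
= 1071.33 × 1,000,000 bytes = 1,071,330,000 bytes
1 GiB = 1,073,741,824 bytes
1,071,330,000 / 1,073,741,824 = 1.00 GiB

1.00 GiB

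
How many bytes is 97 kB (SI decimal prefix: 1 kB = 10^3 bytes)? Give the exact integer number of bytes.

97,000 bytes

97 × 1,000 = 97,000 bytes  (1 kB = 10^3 bytes)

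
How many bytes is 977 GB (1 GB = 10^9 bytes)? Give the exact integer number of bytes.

977 × 1,000,000,000 = 977,000,000,000 bytes

977,000,000,000 bytes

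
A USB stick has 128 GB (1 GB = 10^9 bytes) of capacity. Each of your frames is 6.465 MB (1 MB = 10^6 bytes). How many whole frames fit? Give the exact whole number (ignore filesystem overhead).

19,798

Capacity: 128 GB = 128,000,000,000 bytes
Per item: 6.465 MB = 6,465,000 bytes
⌊128,000,000,000 / 6,465,000⌋ = 19,798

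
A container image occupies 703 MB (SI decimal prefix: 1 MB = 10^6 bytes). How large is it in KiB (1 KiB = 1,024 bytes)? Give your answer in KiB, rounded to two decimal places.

686,523.44 KiB

703 MB = 703 × 10^6 bytes = 703,000,000 bytes
1 KiB = 1,024 bytes
703,000,000 / 1,024 = 686,523.44 KiB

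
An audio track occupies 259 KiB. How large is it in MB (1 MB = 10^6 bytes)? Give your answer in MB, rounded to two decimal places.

259 KiB = 259 × 2^10 bytes = 265,216 bytes
1 MB = 1,000,000 bytes
265,216 / 1,000,000 = 0.27 MB

0.27 MB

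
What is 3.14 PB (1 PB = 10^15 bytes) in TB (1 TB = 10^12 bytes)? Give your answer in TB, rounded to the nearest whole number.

3,140 TB

3.14 PB × 1,000,000,000,000,000 bytes/PB = 3,140,000,000,000,000 bytes
1 TB = 1,000,000,000,000 bytes
3,140,000,000,000,000 / 1,000,000,000,000 = 3,140 TB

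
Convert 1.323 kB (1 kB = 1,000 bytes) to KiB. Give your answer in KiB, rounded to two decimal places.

1.323 kB = 1.323 × 10^3 bytes = 1,323 bytes
1 KiB = 1,024 bytes
1,323 / 1,024 = 1.29 KiB

1.29 KiB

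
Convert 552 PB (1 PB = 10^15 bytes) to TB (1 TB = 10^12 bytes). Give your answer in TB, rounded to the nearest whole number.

552,000 TB

552 PB = 552 × 10^15 bytes = 552,000,000,000,000,000 bytes
1 TB = 10^12 bytes = 1,000,000,000,000 bytes
552,000,000,000,000,000 / 1,000,000,000,000 = 552,000 TB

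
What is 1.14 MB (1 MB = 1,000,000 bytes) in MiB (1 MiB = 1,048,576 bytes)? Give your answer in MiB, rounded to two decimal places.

1.09 MiB

1.14 MB = 1.14 × 10^6 bytes = 1,140,000 bytes
1 MiB = 1,048,576 bytes
1,140,000 / 1,048,576 = 1.09 MiB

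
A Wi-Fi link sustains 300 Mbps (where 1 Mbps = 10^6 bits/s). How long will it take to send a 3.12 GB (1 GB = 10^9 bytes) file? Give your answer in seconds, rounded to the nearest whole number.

3.12 GB = 3,120,000,000 bytes = 24,960,000,000 bits
300 Mbps = 300,000,000 bits/s
time = 24,960,000,000 / 300,000,000 = 83 s

83 seconds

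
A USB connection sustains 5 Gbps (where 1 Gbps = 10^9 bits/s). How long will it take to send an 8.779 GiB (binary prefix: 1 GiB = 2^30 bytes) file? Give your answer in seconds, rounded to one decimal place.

15.1 seconds

8.779 GiB = 9,426,379,472.896 bytes = 75,411,035,783.168 bits
5 Gbps = 5,000,000,000 bits/s
time = 75,411,035,783.168 / 5,000,000,000 = 15.1 s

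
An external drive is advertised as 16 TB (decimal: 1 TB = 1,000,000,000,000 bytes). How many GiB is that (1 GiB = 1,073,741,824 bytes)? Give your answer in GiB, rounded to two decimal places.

14,901.16 GiB

16 TB = 16 × 10^12 bytes = 16,000,000,000,000 bytes
1 GiB = 1,073,741,824 bytes
16,000,000,000,000 / 1,073,741,824 = 14,901.16 GiB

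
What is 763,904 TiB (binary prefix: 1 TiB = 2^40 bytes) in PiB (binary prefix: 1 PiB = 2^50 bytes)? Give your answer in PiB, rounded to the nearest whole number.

763,904 TiB × 1,099,511,627,776 bytes/TiB = 839,921,330,504,597,504 bytes
1 PiB = 2^50 bytes = 1,125,899,906,842,624 bytes
839,921,330,504,597,504 / 1,125,899,906,842,624 = 746 PiB

746 PiB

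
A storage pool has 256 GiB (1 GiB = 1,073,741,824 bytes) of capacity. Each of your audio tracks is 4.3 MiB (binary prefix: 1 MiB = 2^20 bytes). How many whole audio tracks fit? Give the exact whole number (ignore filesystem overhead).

60,963

Capacity: 256 GiB = 274,877,906,944 bytes
Per item: 4.3 MiB = 4,508,876.8 bytes
⌊274,877,906,944 / 4,508,876.8⌋ = 60,963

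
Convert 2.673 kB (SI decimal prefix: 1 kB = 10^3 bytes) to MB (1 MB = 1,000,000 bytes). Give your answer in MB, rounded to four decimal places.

0.0027 MB

2.673 kB × 1,000 bytes/kB = 2,673 bytes
1 MB = 10^6 bytes = 1,000,000 bytes
2,673 / 1,000,000 = 0.0027 MB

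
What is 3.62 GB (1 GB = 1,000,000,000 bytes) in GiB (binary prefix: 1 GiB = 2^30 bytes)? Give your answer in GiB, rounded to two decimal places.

3.62 GB = 3.62 × 10^9 bytes = 3,620,000,000 bytes
1 GiB = 1,073,741,824 bytes
3,620,000,000 / 1,073,741,824 = 3.37 GiB

3.37 GiB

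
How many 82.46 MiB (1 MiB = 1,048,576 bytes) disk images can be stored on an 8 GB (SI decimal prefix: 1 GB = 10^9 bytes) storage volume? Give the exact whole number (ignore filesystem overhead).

Capacity: 8 GB = 8,000,000,000 bytes
Per item: 82.46 MiB = 86,465,576.96 bytes
⌊8,000,000,000 / 86,465,576.96⌋ = 92

92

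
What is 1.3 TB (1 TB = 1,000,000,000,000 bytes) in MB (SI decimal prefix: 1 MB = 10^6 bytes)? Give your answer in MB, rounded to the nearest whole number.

1,300,000 MB

1.3 TB = 1.3 × 10^12 bytes = 1,300,000,000,000 bytes
1 MB = 10^6 bytes = 1,000,000 bytes
1,300,000,000,000 / 1,000,000 = 1,300,000 MB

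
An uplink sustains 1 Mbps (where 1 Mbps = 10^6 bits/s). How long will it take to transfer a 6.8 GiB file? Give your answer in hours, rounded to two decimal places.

16.23 hours

6.8 GiB = 7,301,444,403.2 bytes = 58,411,555,225.6 bits
1 Mbps = 1,000,000 bits/s
time = 58,411,555,225.6 / 1,000,000 = 58,411.5552 s
58,411.5552 s / 3600 = 16.23 hours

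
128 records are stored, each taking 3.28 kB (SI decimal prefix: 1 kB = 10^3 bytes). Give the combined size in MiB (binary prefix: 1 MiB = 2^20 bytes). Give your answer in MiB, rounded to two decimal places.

0.40 MiB

Total = 128 × 3.28 kB = 419.84 kB
= 419.84 × 1,000 bytes = 419,840 bytes
1 MiB = 1,048,576 bytes
419,840 / 1,048,576 = 0.40 MiB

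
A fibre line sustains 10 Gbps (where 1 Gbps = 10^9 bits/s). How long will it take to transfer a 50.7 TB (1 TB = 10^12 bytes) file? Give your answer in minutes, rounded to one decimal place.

50.7 TB = 50,700,000,000,000 bytes = 405,600,000,000,000 bits
10 Gbps = 10,000,000,000 bits/s
time = 405,600,000,000,000 / 10,000,000,000 = 40,560.00 s
40,560.00 s / 60 = 676.0 minutes

676.0 minutes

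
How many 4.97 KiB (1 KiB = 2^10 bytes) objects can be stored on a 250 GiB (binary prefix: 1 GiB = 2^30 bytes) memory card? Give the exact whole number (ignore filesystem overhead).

Capacity: 250 GiB = 268,435,456,000 bytes
Per item: 4.97 KiB = 5,089.28 bytes
⌊268,435,456,000 / 5,089.28⌋ = 52,745,271

52,745,271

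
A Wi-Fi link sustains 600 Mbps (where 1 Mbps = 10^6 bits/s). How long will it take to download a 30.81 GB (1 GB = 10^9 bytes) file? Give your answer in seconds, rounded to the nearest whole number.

411 seconds

30.81 GB = 30,810,000,000 bytes = 246,480,000,000 bits
600 Mbps = 600,000,000 bits/s
time = 246,480,000,000 / 600,000,000 = 411 s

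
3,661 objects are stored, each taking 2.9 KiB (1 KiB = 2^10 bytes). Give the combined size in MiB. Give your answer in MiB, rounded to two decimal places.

Total = 3,661 × 2.9 KiB = 10616.9 KiB
= 10616.9 × 1,024 bytes = 10,871,705.6 bytes
1 MiB = 1,048,576 bytes
10,871,705.6 / 1,048,576 = 10.37 MiB

10.37 MiB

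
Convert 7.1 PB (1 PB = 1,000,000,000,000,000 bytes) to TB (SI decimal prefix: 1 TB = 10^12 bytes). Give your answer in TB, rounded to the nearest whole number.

7,100 TB

7.1 PB × 1,000,000,000,000,000 bytes/PB = 7,100,000,000,000,000 bytes
1 TB = 10^12 bytes = 1,000,000,000,000 bytes
7,100,000,000,000,000 / 1,000,000,000,000 = 7,100 TB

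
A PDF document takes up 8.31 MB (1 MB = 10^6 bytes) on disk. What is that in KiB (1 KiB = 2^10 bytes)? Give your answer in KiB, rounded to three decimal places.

8,115.234 KiB

8.31 MB = 8.31 × 10^6 bytes = 8,310,000 bytes
1 KiB = 2^10 bytes = 1,024 bytes
8,310,000 / 1,024 = 8,115.234 KiB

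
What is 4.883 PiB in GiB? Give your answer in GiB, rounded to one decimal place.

4.883 PiB = 4.883 × 2^50 bytes = 5,497,769,245,112,532.992 bytes
1 GiB = 1,073,741,824 bytes
5,497,769,245,112,532.992 / 1,073,741,824 = 5,120,196.6 GiB

5,120,196.6 GiB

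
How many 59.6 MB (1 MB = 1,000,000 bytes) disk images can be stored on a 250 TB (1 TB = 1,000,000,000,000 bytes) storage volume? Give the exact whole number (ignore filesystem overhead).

Capacity: 250 TB = 250,000,000,000,000 bytes
Per item: 59.6 MB = 59,600,000 bytes
⌊250,000,000,000,000 / 59,600,000⌋ = 4,194,630

4,194,630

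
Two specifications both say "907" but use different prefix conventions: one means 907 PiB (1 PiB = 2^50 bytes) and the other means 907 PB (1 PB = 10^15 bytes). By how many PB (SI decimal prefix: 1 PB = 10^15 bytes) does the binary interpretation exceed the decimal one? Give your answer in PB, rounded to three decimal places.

907 PiB = 907 × 1,125,899,906,842,624 = 1,021,191,215,506,259,968 bytes
907 PB = 907 × 1,000,000,000,000,000 = 907,000,000,000,000,000 bytes
difference = 114,191,215,506,259,968 bytes
114,191,215,506,259,968 / 1,000,000,000,000,000 = 114.191 PB

114.191 PB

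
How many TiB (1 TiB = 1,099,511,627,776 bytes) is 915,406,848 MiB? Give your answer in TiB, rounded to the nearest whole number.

873 TiB

915,406,848 MiB × 1,048,576 bytes/MiB = 959,873,651,048,448 bytes
1 TiB = 2^40 bytes = 1,099,511,627,776 bytes
959,873,651,048,448 / 1,099,511,627,776 = 873 TiB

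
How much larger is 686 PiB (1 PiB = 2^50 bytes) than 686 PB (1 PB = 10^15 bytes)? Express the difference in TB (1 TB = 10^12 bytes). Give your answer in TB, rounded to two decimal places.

86,367.34 TB

686 PiB = 686 × 1,125,899,906,842,624 = 772,367,336,094,040,064 bytes
686 PB = 686 × 1,000,000,000,000,000 = 686,000,000,000,000,000 bytes
difference = 86,367,336,094,040,064 bytes
86,367,336,094,040,064 / 1,000,000,000,000 = 86,367.34 TB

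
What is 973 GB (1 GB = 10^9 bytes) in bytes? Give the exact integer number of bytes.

973,000,000,000 bytes

973 × 1,000,000,000 = 973,000,000,000 bytes  (1 GB = 10^9 bytes)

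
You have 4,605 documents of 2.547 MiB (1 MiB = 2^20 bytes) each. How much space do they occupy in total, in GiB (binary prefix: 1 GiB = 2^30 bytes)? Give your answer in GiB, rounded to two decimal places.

11.45 GiB

Total = 4,605 × 2.547 MiB = 11728.935 MiB
= 11728.935 × 1,048,576 bytes = 12,298,679,746.56 bytes
1 GiB = 1,073,741,824 bytes
12,298,679,746.56 / 1,073,741,824 = 11.45 GiB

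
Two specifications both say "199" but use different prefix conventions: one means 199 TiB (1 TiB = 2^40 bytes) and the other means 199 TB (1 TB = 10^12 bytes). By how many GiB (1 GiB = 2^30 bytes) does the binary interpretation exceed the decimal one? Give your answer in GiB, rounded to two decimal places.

18,442.81 GiB

199 TiB = 199 × 1,099,511,627,776 = 218,802,813,927,424 bytes
199 TB = 199 × 1,000,000,000,000 = 199,000,000,000,000 bytes
difference = 19,802,813,927,424 bytes
19,802,813,927,424 / 1,073,741,824 = 18,442.81 GiB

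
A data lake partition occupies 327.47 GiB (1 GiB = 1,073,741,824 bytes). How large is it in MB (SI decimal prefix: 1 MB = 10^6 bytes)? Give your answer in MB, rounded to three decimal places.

327.47 GiB = 327.47 × 2^30 bytes = 351,618,235,105.28 bytes
1 MB = 10^6 bytes = 1,000,000 bytes
351,618,235,105.28 / 1,000,000 = 351,618.235 MB

351,618.235 MB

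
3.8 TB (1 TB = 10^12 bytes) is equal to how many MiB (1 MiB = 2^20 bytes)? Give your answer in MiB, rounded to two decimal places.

3.8 TB × 1,000,000,000,000 bytes/TB = 3,800,000,000,000 bytes
1 MiB = 1,048,576 bytes
3,800,000,000,000 / 1,048,576 = 3,623,962.40 MiB

3,623,962.40 MiB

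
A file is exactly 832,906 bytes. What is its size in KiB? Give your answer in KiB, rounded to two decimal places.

813.38 KiB

832,906 bytes given.
1 KiB = 1,024 bytes
832,906 / 1,024 = 813.38 KiB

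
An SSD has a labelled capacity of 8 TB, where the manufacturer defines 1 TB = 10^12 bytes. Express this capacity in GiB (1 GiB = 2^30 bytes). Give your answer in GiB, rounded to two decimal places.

8 TB = 8 × 10^12 bytes = 8,000,000,000,000 bytes
1 GiB = 2^30 bytes = 1,073,741,824 bytes
8,000,000,000,000 / 1,073,741,824 = 7,450.58 GiB

7,450.58 GiB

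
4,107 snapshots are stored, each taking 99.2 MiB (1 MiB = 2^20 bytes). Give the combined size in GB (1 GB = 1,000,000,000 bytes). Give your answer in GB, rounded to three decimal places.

427.205 GB

Total = 4,107 × 99.2 MiB = 407414.4 MiB
= 407414.4 × 1,048,576 bytes = 427,204,961,894.4 bytes
1 GB = 1,000,000,000 bytes
427,204,961,894.4 / 1,000,000,000 = 427.205 GB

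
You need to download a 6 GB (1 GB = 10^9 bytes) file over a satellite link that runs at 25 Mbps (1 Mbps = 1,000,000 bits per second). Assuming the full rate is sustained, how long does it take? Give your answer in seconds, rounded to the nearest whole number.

6 GB = 6,000,000,000 bytes = 48,000,000,000 bits
25 Mbps = 25,000,000 bits/s
time = 48,000,000,000 / 25,000,000 = 1,920 s

1,920 seconds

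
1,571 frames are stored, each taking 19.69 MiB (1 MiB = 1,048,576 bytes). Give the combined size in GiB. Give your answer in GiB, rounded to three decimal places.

Total = 1,571 × 19.69 MiB = 30932.99 MiB
= 30932.99 × 1,048,576 bytes = 32,435,590,922.24 bytes
1 GiB = 1,073,741,824 bytes
32,435,590,922.24 / 1,073,741,824 = 30.208 GiB

30.208 GiB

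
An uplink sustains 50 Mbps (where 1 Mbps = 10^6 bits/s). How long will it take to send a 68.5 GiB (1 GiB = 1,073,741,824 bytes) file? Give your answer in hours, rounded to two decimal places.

68.5 GiB = 73,551,314,944 bytes = 588,410,519,552 bits
50 Mbps = 50,000,000 bits/s
time = 588,410,519,552 / 50,000,000 = 11,768.2104 s
11,768.2104 s / 3600 = 3.27 hours

3.27 hours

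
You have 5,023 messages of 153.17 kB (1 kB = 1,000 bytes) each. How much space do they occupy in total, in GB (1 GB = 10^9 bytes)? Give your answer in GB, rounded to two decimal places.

0.77 GB

Total = 5,023 × 153.17 kB = 769372.91 kB
= 769372.91 × 1,000 bytes = 769,372,910 bytes
1 GB = 1,000,000,000 bytes
769,372,910 / 1,000,000,000 = 0.77 GB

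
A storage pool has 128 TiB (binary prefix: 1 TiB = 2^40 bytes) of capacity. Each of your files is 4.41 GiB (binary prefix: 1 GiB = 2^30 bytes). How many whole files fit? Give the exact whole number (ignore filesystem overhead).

29,721

Capacity: 128 TiB = 140,737,488,355,328 bytes
Per item: 4.41 GiB = 4,735,201,443.84 bytes
⌊140,737,488,355,328 / 4,735,201,443.84⌋ = 29,721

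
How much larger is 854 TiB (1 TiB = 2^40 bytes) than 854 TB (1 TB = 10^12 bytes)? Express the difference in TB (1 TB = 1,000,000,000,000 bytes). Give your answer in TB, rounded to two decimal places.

854 TiB = 854 × 1,099,511,627,776 = 938,982,930,120,704 bytes
854 TB = 854 × 1,000,000,000,000 = 854,000,000,000,000 bytes
difference = 84,982,930,120,704 bytes
84,982,930,120,704 / 1,000,000,000,000 = 84.98 TB

84.98 TB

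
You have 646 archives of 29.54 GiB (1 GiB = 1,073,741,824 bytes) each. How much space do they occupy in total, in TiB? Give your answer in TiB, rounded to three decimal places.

Total = 646 × 29.54 GiB = 19082.84 GiB
= 19082.84 × 1,073,741,824 bytes = 20,490,043,428,700.16 bytes
1 TiB = 1,099,511,627,776 bytes
20,490,043,428,700.16 / 1,099,511,627,776 = 18.636 TiB

18.636 TiB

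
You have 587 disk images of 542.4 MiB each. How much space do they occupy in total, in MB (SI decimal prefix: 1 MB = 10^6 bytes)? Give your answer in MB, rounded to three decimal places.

Total = 587 × 542.4 MiB = 318388.8 MiB
= 318388.8 × 1,048,576 bytes = 333,854,854,348.8 bytes
1 MB = 1,000,000 bytes
333,854,854,348.8 / 1,000,000 = 333,854.854 MB

333,854.854 MB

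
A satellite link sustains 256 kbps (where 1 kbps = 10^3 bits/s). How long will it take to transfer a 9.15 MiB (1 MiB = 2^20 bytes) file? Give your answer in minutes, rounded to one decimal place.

9.15 MiB = 9,594,470.4 bytes = 76,755,763.2 bits
256 kbps = 256,000 bits/s
time = 76,755,763.2 / 256,000 = 299.83 s
299.83 s / 60 = 5.0 minutes

5.0 minutes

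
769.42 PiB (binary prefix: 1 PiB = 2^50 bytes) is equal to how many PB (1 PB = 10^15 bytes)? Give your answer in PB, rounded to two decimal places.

866.29 PB

769.42 PiB = 769.42 × 2^50 bytes = 866,289,906,322,851,758.08 bytes
1 PB = 10^15 bytes = 1,000,000,000,000,000 bytes
866,289,906,322,851,758.08 / 1,000,000,000,000,000 = 866.29 PB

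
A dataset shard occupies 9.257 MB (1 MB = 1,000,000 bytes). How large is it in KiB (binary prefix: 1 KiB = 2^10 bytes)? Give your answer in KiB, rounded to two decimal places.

9.257 MB = 9.257 × 10^6 bytes = 9,257,000 bytes
1 KiB = 2^10 bytes = 1,024 bytes
9,257,000 / 1,024 = 9,040.04 KiB

9,040.04 KiB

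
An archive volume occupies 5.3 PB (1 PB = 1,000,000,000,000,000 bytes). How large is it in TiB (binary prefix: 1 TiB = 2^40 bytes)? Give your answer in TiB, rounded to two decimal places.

4,820.32 TiB

5.3 PB = 5.3 × 10^15 bytes = 5,300,000,000,000,000 bytes
1 TiB = 1,099,511,627,776 bytes
5,300,000,000,000,000 / 1,099,511,627,776 = 4,820.32 TiB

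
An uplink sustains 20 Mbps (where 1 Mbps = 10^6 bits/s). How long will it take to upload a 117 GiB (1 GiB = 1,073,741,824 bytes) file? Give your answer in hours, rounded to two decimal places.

117 GiB = 125,627,793,408 bytes = 1,005,022,347,264 bits
20 Mbps = 20,000,000 bits/s
time = 1,005,022,347,264 / 20,000,000 = 50,251.1174 s
50,251.1174 s / 3600 = 13.96 hours

13.96 hours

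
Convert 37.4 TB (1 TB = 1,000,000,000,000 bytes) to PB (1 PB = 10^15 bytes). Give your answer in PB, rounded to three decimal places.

37.4 TB = 37.4 × 10^12 bytes = 37,400,000,000,000 bytes
1 PB = 10^15 bytes = 1,000,000,000,000,000 bytes
37,400,000,000,000 / 1,000,000,000,000,000 = 0.037 PB

0.037 PB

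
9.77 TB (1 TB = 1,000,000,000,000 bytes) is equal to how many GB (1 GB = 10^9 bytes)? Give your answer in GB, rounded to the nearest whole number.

9.77 TB = 9.77 × 10^12 bytes = 9,770,000,000,000 bytes
1 GB = 10^9 bytes = 1,000,000,000 bytes
9,770,000,000,000 / 1,000,000,000 = 9,770 GB

9,770 GB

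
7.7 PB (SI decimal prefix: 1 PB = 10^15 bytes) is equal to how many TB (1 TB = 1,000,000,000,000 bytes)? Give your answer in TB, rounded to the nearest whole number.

7.7 PB = 7.7 × 10^15 bytes = 7,700,000,000,000,000 bytes
1 TB = 10^12 bytes = 1,000,000,000,000 bytes
7,700,000,000,000,000 / 1,000,000,000,000 = 7,700 TB

7,700 TB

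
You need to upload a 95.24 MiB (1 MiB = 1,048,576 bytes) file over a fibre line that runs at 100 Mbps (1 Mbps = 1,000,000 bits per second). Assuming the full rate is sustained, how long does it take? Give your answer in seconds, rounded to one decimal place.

8.0 seconds

95.24 MiB = 99,866,378.24 bytes = 798,931,025.92 bits
100 Mbps = 100,000,000 bits/s
time = 798,931,025.92 / 100,000,000 = 8.0 s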